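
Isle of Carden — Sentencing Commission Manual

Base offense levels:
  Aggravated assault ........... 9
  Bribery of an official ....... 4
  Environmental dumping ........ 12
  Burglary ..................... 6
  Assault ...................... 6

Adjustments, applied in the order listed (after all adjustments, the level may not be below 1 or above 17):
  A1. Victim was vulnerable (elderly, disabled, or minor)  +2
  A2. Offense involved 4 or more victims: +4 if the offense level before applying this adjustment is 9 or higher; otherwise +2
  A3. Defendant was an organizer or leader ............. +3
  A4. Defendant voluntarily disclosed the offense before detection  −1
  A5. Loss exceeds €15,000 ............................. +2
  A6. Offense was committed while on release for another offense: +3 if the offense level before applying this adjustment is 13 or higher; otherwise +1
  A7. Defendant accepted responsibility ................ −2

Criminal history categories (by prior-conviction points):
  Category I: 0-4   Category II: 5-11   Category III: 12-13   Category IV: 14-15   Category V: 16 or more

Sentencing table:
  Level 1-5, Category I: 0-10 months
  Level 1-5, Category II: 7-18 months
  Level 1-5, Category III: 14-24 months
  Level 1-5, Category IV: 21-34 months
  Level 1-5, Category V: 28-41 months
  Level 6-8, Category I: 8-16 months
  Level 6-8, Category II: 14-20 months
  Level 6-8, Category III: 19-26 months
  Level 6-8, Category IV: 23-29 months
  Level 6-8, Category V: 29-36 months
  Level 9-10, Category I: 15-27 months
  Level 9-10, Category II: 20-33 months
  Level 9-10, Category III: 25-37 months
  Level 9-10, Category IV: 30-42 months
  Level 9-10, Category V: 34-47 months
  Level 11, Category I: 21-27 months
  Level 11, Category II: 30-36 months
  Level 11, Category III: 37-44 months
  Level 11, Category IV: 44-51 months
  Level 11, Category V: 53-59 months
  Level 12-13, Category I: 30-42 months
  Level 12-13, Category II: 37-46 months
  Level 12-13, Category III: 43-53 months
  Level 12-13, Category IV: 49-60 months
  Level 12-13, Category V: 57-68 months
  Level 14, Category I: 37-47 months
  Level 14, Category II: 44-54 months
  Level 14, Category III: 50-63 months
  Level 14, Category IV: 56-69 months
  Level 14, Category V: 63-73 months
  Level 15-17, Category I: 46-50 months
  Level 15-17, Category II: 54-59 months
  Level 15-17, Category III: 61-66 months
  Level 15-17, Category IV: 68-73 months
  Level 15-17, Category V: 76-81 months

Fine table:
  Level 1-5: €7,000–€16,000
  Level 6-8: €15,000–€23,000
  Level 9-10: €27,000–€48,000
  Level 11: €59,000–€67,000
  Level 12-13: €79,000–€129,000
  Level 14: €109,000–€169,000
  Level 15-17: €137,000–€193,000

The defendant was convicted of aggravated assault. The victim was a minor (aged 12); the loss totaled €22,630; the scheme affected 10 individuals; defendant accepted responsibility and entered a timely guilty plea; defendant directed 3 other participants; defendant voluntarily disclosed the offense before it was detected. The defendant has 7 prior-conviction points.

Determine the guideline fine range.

€137,000–€193,000

Base offense level for aggravated assault: 9.
A1 applies: 9 + 2 = 11.
A2 applies (level before this adjustment is 11 ≥ 9, so +4): 11 + 4 = 15.
A3 applies: 15 + 3 = 18.
A4 applies: 18 − 1 = 17.
A5 applies: 17 + 2 = 19.
A6 does not apply.
A7 applies: 19 − 2 = 17.
Final offense level: 17.
Level 17 falls in the 15-17 band.
Fine table: Level 15-17 → €137,000–€193,000.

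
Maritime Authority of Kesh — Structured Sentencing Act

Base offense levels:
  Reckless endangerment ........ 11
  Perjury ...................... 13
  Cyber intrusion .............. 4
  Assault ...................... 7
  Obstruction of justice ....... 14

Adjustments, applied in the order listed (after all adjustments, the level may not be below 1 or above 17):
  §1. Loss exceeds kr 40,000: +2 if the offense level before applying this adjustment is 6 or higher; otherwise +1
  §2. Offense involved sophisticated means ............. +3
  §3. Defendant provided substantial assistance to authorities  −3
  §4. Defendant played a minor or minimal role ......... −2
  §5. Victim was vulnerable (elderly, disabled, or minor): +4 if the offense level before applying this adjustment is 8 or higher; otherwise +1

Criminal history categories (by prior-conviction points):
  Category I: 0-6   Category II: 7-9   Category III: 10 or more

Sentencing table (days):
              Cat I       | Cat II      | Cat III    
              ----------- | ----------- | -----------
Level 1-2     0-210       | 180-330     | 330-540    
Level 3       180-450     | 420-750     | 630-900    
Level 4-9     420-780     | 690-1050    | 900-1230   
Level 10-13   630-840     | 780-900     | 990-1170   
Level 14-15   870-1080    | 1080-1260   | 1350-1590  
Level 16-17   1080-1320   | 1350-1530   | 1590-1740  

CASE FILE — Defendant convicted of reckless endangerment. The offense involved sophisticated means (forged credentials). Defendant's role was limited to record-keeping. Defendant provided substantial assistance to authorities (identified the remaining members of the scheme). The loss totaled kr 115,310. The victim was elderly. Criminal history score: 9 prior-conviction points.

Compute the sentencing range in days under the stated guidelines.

Base offense level for reckless endangerment: 11.
§1 applies (level before this adjustment is 11 ≥ 6, so +2): 11 + 2 = 13.
§2 applies: 13 + 3 = 16.
§3 applies: 16 − 3 = 13.
§4 applies: 13 − 2 = 11.
§5 applies (level before this adjustment is 11 ≥ 8, so +4): 11 + 4 = 15.
Final offense level: 15.
Criminal history: 9 prior points → Category II (7-9).
Level 15 falls in the 14-15 band.
Grid: Level 14-15 × Category II = 1080-1260 days.

1080-1260 days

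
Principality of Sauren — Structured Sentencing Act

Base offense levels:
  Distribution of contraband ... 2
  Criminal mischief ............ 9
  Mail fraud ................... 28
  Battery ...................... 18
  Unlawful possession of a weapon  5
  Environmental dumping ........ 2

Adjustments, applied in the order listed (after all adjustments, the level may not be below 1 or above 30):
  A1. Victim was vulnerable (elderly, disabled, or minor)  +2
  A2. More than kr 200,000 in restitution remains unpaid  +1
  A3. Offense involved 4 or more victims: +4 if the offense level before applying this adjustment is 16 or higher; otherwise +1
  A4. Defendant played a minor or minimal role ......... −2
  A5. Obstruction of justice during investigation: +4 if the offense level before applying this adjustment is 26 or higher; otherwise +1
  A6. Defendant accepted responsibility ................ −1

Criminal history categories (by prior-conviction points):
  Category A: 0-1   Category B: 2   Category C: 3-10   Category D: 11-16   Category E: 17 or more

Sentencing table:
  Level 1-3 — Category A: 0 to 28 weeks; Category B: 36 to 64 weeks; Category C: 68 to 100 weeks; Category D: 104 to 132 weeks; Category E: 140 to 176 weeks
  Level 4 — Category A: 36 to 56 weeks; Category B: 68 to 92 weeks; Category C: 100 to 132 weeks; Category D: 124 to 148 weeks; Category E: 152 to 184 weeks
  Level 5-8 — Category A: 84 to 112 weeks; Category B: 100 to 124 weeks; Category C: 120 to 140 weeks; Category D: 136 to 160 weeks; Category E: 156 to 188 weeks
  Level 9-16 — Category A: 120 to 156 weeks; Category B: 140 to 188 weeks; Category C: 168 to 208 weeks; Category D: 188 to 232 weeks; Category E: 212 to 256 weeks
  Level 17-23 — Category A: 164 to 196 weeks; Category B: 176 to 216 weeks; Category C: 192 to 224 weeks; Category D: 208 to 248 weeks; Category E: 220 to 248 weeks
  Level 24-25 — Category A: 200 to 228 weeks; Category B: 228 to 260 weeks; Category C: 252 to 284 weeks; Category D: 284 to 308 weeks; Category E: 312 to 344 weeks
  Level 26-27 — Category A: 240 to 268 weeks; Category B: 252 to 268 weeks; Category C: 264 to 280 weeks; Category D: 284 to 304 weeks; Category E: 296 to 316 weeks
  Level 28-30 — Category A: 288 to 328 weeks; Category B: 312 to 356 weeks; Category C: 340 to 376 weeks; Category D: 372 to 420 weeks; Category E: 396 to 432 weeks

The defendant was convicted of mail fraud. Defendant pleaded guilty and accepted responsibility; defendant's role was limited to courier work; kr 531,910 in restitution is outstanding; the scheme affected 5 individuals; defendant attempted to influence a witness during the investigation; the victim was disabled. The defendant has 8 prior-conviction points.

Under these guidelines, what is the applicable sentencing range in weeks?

Base offense level for mail fraud: 28.
A1 applies: 28 + 2 = 30.
A2 applies: 30 + 1 = 31.
A3 applies (level before this adjustment is 31 ≥ 16, so +4): 31 + 4 = 35.
A4 applies: 35 − 2 = 33.
A5 applies (level before this adjustment is 33 ≥ 26, so +4): 33 + 4 = 37.
A6 applies: 37 − 1 = 36.
Level 36 exceeds the maximum of 30; capped at 30.
Final offense level: 30.
Criminal history: 8 prior points → Category C (3-10).
Level 30 falls in the 28-30 band.
Grid: Level 28-30 × Category C = 340-376 weeks.

340-376 weeks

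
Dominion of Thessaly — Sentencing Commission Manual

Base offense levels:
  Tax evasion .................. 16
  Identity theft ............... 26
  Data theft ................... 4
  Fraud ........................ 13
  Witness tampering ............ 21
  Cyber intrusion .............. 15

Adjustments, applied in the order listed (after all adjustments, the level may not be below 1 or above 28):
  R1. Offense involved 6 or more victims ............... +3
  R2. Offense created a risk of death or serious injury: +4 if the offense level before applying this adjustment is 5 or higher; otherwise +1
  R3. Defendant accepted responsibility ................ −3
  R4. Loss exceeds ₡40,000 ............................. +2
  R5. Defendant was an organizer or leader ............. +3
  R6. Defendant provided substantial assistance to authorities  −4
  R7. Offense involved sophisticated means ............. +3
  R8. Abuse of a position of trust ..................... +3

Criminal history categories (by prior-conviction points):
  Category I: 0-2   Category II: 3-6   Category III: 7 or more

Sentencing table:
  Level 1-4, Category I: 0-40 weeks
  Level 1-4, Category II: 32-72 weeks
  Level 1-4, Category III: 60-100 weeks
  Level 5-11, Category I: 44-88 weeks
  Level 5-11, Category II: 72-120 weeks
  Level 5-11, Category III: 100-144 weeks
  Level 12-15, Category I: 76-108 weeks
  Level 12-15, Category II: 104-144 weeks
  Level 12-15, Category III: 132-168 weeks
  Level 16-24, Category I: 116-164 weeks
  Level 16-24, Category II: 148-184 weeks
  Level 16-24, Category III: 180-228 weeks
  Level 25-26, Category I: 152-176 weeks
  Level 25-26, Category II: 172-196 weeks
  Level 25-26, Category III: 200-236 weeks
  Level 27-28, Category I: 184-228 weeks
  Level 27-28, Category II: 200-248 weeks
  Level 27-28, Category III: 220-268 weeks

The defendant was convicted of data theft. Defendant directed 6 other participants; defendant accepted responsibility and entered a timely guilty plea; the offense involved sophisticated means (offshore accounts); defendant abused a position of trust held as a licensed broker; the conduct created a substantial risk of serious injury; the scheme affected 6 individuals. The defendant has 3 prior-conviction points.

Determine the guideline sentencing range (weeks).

148-184 weeks

Base offense level for data theft: 4.
R1 applies: 4 + 3 = 7.
R2 applies (level before this adjustment is 7 ≥ 5, so +4): 7 + 4 = 11.
R3 applies: 11 − 3 = 8.
R4 does not apply.
R5 applies: 8 + 3 = 11.
R6 does not apply.
R7 applies: 11 + 3 = 14.
R8 applies: 14 + 3 = 17.
Final offense level: 17.
Criminal history: 3 prior points → Category II (3-6).
Level 17 falls in the 16-24 band.
Grid: Level 16-24 × Category II = 148-184 weeks.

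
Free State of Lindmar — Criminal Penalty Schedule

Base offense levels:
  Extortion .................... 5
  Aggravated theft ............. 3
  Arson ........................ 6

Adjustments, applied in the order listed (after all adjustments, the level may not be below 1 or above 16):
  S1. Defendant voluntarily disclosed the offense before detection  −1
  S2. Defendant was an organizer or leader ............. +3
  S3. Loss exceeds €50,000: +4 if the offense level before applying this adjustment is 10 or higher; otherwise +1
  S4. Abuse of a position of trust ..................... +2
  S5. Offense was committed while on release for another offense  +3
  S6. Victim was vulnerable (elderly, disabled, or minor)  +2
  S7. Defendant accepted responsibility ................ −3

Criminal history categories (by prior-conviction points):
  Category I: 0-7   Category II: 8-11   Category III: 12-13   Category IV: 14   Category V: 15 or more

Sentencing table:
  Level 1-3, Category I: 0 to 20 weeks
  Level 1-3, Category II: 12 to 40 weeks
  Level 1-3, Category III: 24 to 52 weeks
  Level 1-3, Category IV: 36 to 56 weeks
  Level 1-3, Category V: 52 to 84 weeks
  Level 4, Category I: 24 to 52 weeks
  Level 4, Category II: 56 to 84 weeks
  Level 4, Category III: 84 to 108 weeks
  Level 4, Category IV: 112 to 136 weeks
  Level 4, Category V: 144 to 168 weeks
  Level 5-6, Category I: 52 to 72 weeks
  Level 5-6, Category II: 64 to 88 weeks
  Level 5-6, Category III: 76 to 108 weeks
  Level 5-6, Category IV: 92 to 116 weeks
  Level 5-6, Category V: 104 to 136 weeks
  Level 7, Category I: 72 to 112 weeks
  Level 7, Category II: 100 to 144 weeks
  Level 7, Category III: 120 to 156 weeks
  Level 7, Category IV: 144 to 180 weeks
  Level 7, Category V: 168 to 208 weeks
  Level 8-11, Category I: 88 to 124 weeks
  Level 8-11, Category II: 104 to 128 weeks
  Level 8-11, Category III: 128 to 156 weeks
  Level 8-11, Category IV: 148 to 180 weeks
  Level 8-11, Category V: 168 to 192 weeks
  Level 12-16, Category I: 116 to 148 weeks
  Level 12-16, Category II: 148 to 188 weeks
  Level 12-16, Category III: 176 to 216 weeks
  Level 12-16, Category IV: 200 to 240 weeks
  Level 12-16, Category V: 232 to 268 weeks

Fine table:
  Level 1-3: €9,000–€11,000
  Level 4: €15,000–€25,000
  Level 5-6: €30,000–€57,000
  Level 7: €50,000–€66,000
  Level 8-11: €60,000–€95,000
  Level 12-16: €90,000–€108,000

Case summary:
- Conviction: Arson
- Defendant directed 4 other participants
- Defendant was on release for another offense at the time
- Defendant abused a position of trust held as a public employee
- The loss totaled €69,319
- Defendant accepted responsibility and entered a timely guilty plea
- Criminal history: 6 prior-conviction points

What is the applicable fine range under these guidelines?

Base offense level for arson: 6.
S2 applies: 6 + 3 = 9.
S3 applies (level before this adjustment is 9 < 10, so +1): 9 + 1 = 10.
S4 applies: 10 + 2 = 12.
S5 applies: 12 + 3 = 15.
S6 does not apply.
S7 applies: 15 − 3 = 12.
Final offense level: 12.
Level 12 falls in the 12-16 band.
Fine table: Level 12-16 → €90,000–€108,000.

€90,000–€108,000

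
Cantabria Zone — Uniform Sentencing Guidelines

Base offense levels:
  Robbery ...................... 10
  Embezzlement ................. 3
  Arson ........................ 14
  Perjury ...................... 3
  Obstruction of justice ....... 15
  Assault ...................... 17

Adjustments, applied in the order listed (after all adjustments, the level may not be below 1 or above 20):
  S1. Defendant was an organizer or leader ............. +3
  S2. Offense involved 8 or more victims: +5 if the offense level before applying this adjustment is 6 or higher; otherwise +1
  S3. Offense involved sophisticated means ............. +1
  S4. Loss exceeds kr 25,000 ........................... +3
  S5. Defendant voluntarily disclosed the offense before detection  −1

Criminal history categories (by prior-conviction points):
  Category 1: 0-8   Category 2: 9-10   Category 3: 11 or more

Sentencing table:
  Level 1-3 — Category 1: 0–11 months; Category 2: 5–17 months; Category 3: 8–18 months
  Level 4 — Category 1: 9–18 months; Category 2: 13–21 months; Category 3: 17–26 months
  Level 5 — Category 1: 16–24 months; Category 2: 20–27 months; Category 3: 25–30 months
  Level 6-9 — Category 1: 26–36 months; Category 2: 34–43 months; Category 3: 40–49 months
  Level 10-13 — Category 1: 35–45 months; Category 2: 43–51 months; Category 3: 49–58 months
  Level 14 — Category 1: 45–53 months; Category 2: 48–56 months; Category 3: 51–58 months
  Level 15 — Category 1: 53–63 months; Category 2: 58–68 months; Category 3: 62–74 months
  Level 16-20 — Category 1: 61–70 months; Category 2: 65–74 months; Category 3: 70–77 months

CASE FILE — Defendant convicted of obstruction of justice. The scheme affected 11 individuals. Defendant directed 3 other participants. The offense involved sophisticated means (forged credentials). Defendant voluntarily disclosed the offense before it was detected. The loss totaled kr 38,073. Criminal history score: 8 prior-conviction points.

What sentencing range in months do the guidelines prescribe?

Base offense level for obstruction of justice: 15.
S1 applies: 15 + 3 = 18.
S2 applies (level before this adjustment is 18 ≥ 6, so +5): 18 + 5 = 23.
S3 applies: 23 + 1 = 24.
S4 applies: 24 + 3 = 27.
S5 applies: 27 − 1 = 26.
Level 26 exceeds the maximum of 20; capped at 20.
Final offense level: 20.
Criminal history: 8 prior points → Category 1 (0-8).
Level 20 falls in the 16-20 band.
Grid: Level 16-20 × Category 1 = 61-70 months.

61-70 months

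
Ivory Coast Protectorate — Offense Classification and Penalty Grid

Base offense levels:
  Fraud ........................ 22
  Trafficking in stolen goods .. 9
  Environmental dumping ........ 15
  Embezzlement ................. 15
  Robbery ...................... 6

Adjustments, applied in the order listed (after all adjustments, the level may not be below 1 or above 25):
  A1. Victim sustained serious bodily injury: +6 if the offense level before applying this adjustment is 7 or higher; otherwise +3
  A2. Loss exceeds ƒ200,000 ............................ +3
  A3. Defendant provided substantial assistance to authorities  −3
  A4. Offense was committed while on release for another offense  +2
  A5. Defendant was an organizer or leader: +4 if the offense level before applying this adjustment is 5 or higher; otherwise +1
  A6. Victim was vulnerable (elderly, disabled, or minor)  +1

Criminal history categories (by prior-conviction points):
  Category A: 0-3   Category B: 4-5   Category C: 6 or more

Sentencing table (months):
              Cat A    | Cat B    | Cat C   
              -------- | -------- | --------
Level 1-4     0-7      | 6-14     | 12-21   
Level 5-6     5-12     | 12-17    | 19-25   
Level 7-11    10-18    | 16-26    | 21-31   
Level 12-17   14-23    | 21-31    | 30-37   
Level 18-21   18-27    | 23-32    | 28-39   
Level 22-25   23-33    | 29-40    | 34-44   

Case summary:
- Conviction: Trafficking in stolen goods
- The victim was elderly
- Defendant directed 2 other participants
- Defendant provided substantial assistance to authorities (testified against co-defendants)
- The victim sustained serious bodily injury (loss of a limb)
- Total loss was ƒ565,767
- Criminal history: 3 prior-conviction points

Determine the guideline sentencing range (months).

18-27 months

Base offense level for trafficking in stolen goods: 9.
A1 applies (level before this adjustment is 9 ≥ 7, so +6): 9 + 6 = 15.
A2 applies: 15 + 3 = 18.
A3 applies: 18 − 3 = 15.
A4 does not apply.
A5 applies (level before this adjustment is 15 ≥ 5, so +4): 15 + 4 = 19.
A6 applies: 19 + 1 = 20.
Final offense level: 20.
Criminal history: 3 prior points → Category A (0-3).
Level 20 falls in the 18-21 band.
Grid: Level 18-21 × Category A = 18-27 months.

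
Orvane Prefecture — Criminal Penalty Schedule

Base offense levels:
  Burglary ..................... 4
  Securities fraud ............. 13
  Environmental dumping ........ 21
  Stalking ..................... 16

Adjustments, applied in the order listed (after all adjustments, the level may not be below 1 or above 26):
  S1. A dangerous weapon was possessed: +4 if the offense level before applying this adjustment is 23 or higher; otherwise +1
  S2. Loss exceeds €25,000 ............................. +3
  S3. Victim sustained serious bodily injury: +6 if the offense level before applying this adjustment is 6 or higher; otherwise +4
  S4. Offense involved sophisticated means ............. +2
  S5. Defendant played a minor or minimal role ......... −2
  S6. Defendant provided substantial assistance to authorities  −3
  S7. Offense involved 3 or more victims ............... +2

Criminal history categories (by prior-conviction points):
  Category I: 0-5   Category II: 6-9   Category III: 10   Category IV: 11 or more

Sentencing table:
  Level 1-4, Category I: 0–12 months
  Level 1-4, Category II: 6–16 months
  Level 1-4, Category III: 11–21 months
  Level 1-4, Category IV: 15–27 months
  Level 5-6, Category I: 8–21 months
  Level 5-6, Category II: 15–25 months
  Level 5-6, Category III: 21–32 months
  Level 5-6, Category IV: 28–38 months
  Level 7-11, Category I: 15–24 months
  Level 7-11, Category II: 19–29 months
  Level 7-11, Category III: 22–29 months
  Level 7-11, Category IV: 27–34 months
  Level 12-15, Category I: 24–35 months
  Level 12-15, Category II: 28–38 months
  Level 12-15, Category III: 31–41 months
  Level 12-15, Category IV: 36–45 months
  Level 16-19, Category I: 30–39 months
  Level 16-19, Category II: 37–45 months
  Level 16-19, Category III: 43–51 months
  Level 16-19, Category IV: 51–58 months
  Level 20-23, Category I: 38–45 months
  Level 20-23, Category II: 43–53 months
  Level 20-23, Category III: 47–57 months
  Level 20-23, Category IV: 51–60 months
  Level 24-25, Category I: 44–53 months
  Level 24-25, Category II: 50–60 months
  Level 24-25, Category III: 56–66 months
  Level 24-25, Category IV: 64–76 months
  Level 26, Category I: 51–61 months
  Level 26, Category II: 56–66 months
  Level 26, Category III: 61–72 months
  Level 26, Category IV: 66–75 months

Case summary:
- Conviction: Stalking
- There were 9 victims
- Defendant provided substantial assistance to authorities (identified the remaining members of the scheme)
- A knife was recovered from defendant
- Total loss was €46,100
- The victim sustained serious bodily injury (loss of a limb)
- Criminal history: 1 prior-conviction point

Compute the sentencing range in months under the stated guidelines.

Base offense level for stalking: 16.
S1 applies (level before this adjustment is 16 < 23, so +1): 16 + 1 = 17.
S2 applies: 17 + 3 = 20.
S3 applies (level before this adjustment is 20 ≥ 6, so +6): 20 + 6 = 26.
S4 does not apply.
S5 does not apply.
S6 applies: 26 − 3 = 23.
S7 applies: 23 + 2 = 25.
Final offense level: 25.
Criminal history: 1 prior point → Category I (0-5).
Level 25 falls in the 24-25 band.
Grid: Level 24-25 × Category I = 44-53 months.

44-53 months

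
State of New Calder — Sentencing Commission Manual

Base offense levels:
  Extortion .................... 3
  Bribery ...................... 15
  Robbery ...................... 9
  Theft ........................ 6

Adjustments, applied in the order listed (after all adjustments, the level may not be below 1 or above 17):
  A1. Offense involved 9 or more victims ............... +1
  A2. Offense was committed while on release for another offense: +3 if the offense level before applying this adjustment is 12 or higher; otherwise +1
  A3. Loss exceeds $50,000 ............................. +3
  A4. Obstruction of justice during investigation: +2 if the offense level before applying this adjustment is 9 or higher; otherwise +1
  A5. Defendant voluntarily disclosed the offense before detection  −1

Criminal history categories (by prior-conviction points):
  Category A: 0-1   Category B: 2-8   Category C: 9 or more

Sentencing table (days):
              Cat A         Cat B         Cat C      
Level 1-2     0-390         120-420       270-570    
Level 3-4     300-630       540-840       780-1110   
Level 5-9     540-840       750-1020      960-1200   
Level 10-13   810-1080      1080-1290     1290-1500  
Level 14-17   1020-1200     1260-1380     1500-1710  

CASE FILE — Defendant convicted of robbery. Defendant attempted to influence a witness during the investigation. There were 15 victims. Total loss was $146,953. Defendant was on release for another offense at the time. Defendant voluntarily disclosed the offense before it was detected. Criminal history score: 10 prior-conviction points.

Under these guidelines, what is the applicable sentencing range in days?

Base offense level for robbery: 9.
A1 applies: 9 + 1 = 10.
A2 applies (level before this adjustment is 10 < 12, so +1): 10 + 1 = 11.
A3 applies: 11 + 3 = 14.
A4 applies (level before this adjustment is 14 ≥ 9, so +2): 14 + 2 = 16.
A5 applies: 16 − 1 = 15.
Final offense level: 15.
Criminal history: 10 prior points → Category C (9+).
Level 15 falls in the 14-17 band.
Grid: Level 14-17 × Category C = 1500-1710 days.

1500-1710 days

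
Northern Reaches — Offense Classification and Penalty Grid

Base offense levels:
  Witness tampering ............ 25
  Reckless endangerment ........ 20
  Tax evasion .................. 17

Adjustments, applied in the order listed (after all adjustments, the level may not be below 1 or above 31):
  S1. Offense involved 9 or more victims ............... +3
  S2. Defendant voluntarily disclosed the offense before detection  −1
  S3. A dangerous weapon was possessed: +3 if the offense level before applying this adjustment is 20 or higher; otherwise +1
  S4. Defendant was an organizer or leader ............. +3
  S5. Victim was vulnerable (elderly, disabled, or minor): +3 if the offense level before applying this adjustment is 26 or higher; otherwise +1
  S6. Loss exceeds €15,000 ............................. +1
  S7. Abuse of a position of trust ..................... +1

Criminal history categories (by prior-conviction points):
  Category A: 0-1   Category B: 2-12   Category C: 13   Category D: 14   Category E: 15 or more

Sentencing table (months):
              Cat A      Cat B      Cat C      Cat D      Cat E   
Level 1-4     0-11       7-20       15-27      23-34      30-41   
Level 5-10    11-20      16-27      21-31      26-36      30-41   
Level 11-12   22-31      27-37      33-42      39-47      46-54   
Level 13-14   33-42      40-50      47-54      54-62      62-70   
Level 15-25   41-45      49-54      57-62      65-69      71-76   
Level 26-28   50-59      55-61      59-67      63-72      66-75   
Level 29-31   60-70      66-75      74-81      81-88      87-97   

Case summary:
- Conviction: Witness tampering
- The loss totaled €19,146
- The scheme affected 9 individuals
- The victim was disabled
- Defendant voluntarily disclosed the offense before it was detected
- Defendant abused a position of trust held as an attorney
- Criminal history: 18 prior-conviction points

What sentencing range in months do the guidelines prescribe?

Base offense level for witness tampering: 25.
S1 applies: 25 + 3 = 28.
S2 applies: 28 − 1 = 27.
S3 does not apply.
S4 does not apply.
S5 applies (level before this adjustment is 27 ≥ 26, so +3): 27 + 3 = 30.
S6 applies: 30 + 1 = 31.
S7 applies: 31 + 1 = 32.
Level 32 exceeds the maximum of 31; capped at 31.
Final offense level: 31.
Criminal history: 18 prior points → Category E (15+).
Level 31 falls in the 29-31 band.
Grid: Level 29-31 × Category E = 87-97 months.

87-97 months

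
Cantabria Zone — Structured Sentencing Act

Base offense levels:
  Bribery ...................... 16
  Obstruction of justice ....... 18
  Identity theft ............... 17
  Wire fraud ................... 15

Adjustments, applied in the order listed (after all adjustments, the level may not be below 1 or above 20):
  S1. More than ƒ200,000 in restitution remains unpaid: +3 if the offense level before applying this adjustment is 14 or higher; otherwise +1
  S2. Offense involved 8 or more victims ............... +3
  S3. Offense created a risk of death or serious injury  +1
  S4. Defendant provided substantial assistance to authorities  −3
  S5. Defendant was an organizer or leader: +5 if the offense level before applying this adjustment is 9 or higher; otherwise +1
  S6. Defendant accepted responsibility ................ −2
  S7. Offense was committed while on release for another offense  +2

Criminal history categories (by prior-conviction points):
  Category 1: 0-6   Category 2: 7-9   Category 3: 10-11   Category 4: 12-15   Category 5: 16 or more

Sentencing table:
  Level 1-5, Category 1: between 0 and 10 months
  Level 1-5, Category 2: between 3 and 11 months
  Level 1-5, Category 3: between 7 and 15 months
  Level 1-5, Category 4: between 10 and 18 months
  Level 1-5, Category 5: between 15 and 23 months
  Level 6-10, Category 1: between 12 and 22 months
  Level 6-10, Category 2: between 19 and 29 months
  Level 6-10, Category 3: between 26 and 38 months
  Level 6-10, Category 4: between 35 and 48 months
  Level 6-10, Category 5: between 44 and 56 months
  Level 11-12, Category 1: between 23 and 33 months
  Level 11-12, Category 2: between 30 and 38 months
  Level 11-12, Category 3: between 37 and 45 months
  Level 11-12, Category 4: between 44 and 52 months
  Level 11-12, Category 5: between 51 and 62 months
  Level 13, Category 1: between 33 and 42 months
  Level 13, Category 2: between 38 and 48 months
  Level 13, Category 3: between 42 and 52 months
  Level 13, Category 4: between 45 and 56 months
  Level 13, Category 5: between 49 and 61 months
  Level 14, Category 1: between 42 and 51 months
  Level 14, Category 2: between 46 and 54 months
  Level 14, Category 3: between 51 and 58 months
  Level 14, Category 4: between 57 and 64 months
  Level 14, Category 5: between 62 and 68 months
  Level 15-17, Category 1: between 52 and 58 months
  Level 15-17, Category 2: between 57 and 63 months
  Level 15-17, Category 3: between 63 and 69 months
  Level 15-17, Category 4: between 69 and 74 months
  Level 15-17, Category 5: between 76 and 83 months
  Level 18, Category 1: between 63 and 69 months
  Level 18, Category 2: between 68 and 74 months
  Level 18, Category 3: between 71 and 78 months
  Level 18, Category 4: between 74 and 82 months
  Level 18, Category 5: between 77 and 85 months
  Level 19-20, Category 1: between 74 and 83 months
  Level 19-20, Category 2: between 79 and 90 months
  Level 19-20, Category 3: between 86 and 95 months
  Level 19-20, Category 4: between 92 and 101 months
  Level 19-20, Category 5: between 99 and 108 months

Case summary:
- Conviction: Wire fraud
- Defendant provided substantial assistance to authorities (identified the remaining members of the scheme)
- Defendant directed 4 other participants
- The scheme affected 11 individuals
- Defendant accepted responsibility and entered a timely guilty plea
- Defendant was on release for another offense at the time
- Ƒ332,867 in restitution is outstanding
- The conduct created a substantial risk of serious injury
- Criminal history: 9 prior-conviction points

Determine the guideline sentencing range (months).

Base offense level for wire fraud: 15.
S1 applies (level before this adjustment is 15 ≥ 14, so +3): 15 + 3 = 18.
S2 applies: 18 + 3 = 21.
S3 applies: 21 + 1 = 22.
S4 applies: 22 − 3 = 19.
S5 applies (level before this adjustment is 19 ≥ 9, so +5): 19 + 5 = 24.
S6 applies: 24 − 2 = 22.
S7 applies: 22 + 2 = 24.
Level 24 exceeds the maximum of 20; capped at 20.
Final offense level: 20.
Criminal history: 9 prior points → Category 2 (7-9).
Level 20 falls in the 19-20 band.
Grid: Level 19-20 × Category 2 = 79-90 months.

79-90 months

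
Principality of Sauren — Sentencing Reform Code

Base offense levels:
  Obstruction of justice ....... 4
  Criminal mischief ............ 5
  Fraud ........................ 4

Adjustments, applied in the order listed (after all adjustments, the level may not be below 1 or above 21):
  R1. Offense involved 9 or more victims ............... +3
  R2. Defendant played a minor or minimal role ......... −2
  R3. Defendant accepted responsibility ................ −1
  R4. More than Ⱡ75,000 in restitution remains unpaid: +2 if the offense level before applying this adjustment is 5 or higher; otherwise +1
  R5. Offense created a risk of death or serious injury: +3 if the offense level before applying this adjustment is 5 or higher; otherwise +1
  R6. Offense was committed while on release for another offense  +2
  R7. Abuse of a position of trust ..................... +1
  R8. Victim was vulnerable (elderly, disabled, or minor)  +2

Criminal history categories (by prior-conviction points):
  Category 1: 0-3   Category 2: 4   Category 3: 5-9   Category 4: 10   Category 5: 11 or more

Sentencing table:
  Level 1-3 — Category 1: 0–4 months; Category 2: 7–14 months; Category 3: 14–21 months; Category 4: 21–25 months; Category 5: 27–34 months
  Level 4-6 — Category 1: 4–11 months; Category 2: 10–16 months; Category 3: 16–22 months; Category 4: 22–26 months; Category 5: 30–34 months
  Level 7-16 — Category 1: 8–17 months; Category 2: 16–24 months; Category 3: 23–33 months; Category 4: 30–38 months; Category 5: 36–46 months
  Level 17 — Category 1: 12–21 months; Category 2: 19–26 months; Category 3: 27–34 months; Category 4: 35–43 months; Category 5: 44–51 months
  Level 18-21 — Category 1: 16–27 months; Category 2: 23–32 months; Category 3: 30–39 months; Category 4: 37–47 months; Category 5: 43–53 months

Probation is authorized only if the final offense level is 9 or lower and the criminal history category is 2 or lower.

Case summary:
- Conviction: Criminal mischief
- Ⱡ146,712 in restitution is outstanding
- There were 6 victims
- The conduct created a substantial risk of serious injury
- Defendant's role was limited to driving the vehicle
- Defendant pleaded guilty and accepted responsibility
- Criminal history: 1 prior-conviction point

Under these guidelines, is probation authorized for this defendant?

Yes

Base offense level for criminal mischief: 5.
R2 applies: 5 − 2 = 3.
R3 applies: 3 − 1 = 2.
R4 applies (level before this adjustment is 2 < 5, so +1): 2 + 1 = 3.
R5 applies (level before this adjustment is 3 < 5, so +1): 3 + 1 = 4.
R6 does not apply.
R8 does not apply.
Final offense level: 4.
Criminal history: 1 prior point → Category 1 (0-3).
Level 4 falls in the 4-6 band.
Grid: Level 4-6 × Category 1 = 4-11 months.
Probation check: level 4 ≤ 9 and category 1 ≤ 2 → eligible.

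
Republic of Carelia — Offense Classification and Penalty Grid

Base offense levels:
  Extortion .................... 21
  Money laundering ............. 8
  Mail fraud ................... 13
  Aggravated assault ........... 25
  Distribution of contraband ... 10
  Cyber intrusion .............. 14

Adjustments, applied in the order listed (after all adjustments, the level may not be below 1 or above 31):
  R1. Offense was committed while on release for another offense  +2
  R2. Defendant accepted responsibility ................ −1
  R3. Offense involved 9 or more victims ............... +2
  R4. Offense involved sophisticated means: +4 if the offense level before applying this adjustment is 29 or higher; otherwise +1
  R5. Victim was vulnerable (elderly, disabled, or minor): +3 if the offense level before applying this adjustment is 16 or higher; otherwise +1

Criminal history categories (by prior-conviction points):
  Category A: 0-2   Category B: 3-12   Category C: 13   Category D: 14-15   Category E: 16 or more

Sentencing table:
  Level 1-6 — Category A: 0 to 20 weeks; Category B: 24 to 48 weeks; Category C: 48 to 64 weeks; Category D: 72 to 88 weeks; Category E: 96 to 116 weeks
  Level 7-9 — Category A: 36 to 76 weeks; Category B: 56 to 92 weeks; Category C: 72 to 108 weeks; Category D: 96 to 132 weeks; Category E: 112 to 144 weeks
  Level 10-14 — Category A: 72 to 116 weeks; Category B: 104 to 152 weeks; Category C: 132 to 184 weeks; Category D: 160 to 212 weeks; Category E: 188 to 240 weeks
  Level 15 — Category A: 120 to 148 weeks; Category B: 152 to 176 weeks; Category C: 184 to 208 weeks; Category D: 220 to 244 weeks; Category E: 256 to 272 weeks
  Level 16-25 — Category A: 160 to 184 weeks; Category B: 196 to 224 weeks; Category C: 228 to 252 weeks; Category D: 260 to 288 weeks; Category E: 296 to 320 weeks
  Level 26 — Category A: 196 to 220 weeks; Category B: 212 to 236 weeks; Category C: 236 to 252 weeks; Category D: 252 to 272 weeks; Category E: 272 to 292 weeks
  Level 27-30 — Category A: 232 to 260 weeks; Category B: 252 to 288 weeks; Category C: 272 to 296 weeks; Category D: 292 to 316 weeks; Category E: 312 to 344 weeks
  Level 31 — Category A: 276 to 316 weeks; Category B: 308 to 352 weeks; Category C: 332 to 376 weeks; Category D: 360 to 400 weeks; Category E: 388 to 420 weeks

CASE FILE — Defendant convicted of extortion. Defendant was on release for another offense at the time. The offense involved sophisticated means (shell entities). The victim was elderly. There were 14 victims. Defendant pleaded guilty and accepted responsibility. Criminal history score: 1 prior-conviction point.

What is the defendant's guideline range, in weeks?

Base offense level for extortion: 21.
R1 applies: 21 + 2 = 23.
R2 applies: 23 − 1 = 22.
R3 applies: 22 + 2 = 24.
R4 applies (level before this adjustment is 24 < 29, so +1): 24 + 1 = 25.
R5 applies (level before this adjustment is 25 ≥ 16, so +3): 25 + 3 = 28.
Final offense level: 28.
Criminal history: 1 prior point → Category A (0-2).
Level 28 falls in the 27-30 band.
Grid: Level 27-30 × Category A = 232-260 weeks.

232-260 weeks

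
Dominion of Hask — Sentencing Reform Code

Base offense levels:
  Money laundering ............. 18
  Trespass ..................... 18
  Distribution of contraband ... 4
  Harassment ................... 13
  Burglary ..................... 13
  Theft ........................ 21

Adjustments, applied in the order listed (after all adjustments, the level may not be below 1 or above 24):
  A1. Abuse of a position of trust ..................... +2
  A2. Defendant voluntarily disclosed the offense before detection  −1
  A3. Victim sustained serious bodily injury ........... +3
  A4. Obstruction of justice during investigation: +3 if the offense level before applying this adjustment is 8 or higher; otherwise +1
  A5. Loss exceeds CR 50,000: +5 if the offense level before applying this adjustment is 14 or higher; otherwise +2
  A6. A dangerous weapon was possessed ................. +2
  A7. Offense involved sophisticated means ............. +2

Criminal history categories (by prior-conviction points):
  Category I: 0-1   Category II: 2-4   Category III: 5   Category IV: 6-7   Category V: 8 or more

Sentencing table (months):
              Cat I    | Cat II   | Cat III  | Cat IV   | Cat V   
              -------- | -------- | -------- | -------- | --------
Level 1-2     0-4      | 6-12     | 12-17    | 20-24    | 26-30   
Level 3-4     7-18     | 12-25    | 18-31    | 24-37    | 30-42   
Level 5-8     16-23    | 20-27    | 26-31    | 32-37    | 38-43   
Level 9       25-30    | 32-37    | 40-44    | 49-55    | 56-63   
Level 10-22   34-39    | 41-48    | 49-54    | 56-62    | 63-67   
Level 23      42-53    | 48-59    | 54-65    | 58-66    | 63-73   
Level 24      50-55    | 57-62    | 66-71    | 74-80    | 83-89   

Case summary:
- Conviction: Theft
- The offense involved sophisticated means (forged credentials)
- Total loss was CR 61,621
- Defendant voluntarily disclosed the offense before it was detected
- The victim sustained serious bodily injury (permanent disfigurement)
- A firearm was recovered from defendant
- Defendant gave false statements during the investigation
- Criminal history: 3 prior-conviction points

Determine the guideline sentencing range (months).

Base offense level for theft: 21.
A1 does not apply.
A2 applies: 21 − 1 = 20.
A3 applies: 20 + 3 = 23.
A4 applies (level before this adjustment is 23 ≥ 8, so +3): 23 + 3 = 26.
A5 applies (level before this adjustment is 26 ≥ 14, so +5): 26 + 5 = 31.
A6 applies: 31 + 2 = 33.
A7 applies: 33 + 2 = 35.
Level 35 exceeds the maximum of 24; capped at 24.
Final offense level: 24.
Criminal history: 3 prior points → Category II (2-4).
Level 24 falls in the 24 band.
Grid: Level 24 × Category II = 57-62 months.

57-62 months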